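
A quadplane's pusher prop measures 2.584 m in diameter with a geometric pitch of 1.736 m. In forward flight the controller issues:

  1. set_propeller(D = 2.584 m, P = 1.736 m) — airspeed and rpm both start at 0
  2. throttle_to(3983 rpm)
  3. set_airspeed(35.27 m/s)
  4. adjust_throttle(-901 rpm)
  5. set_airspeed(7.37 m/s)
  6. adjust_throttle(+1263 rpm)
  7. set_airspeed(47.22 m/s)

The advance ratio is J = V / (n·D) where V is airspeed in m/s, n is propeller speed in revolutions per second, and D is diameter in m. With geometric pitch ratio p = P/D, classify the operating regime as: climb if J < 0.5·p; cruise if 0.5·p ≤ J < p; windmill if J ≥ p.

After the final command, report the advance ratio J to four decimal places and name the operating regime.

J = 0.2523, regime = climb

set_propeller: D = 2.584 m, P = 1.736 m (p = P/D = 0.671827); state ← (V=0, rpm=0)
throttle_to(3983): rpm ← 3983
set_airspeed(35.27): V ← 35.27 m/s
adjust_throttle(-901): rpm ← 3983 -901 = 3082
set_airspeed(7.37): V ← 7.37 m/s
adjust_throttle(+1263): rpm ← 3082 +1263 = 4345
set_airspeed(47.22): V ← 47.22 m/s
final state: V = 47.22 m/s, rpm = 4345 → n = rpm/60 = 72.416667 rev/s
J = V / (n·D) = 47.22 / (72.416667 × 2.584) = 0.252345
regime bands: climb J<0.3359 | cruise [0.3359, 0.6718) | windmill J≥0.6718
J = 0.2523 → climb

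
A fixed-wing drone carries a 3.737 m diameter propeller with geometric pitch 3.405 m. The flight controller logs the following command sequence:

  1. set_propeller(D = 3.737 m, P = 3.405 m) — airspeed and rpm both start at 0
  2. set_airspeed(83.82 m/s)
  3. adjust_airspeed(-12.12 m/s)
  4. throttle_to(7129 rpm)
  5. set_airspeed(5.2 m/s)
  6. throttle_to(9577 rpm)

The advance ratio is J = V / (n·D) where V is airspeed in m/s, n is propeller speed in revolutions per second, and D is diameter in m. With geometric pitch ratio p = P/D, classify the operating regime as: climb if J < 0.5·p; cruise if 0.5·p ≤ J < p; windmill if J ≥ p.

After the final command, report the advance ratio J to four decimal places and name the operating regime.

J = 0.0087, regime = climb

set_propeller: D = 3.737 m, P = 3.405 m (p = P/D = 0.911159); state ← (V=0, rpm=0)
set_airspeed(83.82): V ← 83.82 m/s
adjust_airspeed(-12.12): V ← 83.82 -12.12 = 71.7 m/s
throttle_to(7129): rpm ← 7129
set_airspeed(5.2): V ← 5.2 m/s
throttle_to(9577): rpm ← 9577
final state: V = 5.2 m/s, rpm = 9577 → n = rpm/60 = 159.616667 rev/s
J = V / (n·D) = 5.2 / (159.616667 × 3.737) = 0.008718
regime bands: climb J<0.4556 | cruise [0.4556, 0.9112) | windmill J≥0.9112
J = 0.0087 → climb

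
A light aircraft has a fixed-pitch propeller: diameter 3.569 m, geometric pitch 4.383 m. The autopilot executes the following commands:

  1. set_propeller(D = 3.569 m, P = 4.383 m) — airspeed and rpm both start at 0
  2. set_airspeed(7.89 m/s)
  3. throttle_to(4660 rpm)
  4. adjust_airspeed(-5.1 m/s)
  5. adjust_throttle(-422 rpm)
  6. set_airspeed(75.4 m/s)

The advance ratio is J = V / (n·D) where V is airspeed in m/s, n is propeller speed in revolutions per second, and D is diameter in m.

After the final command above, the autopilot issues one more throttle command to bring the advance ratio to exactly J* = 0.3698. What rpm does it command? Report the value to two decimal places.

rpm = 3427.75

set_propeller: D = 3.569 m, P = 4.383 m (p = P/D = 1.228075); state ← (V=0, rpm=0)
set_airspeed(7.89): V ← 7.89 m/s
throttle_to(4660): rpm ← 4660
adjust_airspeed(-5.1): V ← 7.89 -5.1 = 2.79 m/s
adjust_throttle(-422): rpm ← 4660 -422 = 4238
set_airspeed(75.4): V ← 75.4 m/s
final state: V = 75.4 m/s, rpm = 4238 → n = rpm/60 = 70.633333 rev/s
target J* = 0.3698; solve J* = V/(n·D) for n: n = V/(J*·D) = 75.4/(0.3698 × 3.569) = 57.129167 rev/s
rpm = 60·n = 3427.750015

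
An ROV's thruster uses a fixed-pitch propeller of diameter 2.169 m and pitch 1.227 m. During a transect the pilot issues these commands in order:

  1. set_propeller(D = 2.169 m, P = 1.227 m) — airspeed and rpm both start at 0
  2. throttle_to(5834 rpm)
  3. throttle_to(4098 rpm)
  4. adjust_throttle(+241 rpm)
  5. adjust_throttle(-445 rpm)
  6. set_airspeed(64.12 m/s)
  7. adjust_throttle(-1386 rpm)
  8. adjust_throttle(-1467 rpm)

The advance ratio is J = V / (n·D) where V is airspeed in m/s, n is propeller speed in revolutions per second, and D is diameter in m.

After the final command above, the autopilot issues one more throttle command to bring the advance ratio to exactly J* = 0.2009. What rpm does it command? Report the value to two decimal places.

rpm = 8828.87

set_propeller: D = 2.169 m, P = 1.227 m (p = P/D = 0.565698); state ← (V=0, rpm=0)
throttle_to(5834): rpm ← 5834
throttle_to(4098): rpm ← 4098
adjust_throttle(+241): rpm ← 4098 +241 = 4339
adjust_throttle(-445): rpm ← 4339 -445 = 3894
set_airspeed(64.12): V ← 64.12 m/s
adjust_throttle(-1386): rpm ← 3894 -1386 = 2508
adjust_throttle(-1467): rpm ← 2508 -1467 = 1041
final state: V = 64.12 m/s, rpm = 1041 → n = rpm/60 = 17.350000 rev/s
target J* = 0.2009; solve J* = V/(n·D) for n: n = V/(J*·D) = 64.12/(0.2009 × 2.169) = 147.147885 rev/s
rpm = 60·n = 8828.873114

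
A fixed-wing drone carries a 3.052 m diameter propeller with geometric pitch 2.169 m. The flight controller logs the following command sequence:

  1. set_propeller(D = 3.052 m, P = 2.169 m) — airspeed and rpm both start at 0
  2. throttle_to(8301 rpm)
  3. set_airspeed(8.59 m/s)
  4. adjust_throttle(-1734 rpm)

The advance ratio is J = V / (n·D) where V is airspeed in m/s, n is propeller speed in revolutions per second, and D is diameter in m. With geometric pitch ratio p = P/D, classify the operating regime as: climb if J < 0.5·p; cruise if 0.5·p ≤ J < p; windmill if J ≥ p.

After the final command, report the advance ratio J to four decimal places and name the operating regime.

J = 0.0257, regime = climb

set_propeller: D = 3.052 m, P = 2.169 m (p = P/D = 0.710682); state ← (V=0, rpm=0)
throttle_to(8301): rpm ← 8301
set_airspeed(8.59): V ← 8.59 m/s
adjust_throttle(-1734): rpm ← 8301 -1734 = 6567
final state: V = 8.59 m/s, rpm = 6567 → n = rpm/60 = 109.450000 rev/s
J = V / (n·D) = 8.59 / (109.450000 × 3.052) = 0.025715
regime bands: climb J<0.3553 | cruise [0.3553, 0.7107) | windmill J≥0.7107
J = 0.0257 → climb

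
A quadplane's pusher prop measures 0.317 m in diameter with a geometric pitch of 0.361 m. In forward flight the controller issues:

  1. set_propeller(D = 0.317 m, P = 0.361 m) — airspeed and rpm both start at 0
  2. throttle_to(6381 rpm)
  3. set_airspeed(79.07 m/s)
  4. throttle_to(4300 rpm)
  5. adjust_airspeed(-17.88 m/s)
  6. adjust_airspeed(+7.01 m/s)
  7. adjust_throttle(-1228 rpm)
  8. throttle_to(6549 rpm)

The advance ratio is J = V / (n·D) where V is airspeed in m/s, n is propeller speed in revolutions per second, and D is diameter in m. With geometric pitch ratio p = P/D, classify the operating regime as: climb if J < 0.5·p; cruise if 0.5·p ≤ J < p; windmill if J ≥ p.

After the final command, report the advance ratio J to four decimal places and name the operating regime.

J = 1.9711, regime = windmill

set_propeller: D = 0.317 m, P = 0.361 m (p = P/D = 1.138801); state ← (V=0, rpm=0)
throttle_to(6381): rpm ← 6381
set_airspeed(79.07): V ← 79.07 m/s
throttle_to(4300): rpm ← 4300
adjust_airspeed(-17.88): V ← 79.07 -17.88 = 61.19 m/s
adjust_airspeed(+7.01): V ← 61.19 +7.01 = 68.2 m/s
adjust_throttle(-1228): rpm ← 4300 -1228 = 3072
throttle_to(6549): rpm ← 6549
final state: V = 68.2 m/s, rpm = 6549 → n = rpm/60 = 109.150000 rev/s
J = V / (n·D) = 68.2 / (109.150000 × 0.317) = 1.971067
regime bands: climb J<0.5694 | cruise [0.5694, 1.1388) | windmill J≥1.1388
J = 1.9711 → windmill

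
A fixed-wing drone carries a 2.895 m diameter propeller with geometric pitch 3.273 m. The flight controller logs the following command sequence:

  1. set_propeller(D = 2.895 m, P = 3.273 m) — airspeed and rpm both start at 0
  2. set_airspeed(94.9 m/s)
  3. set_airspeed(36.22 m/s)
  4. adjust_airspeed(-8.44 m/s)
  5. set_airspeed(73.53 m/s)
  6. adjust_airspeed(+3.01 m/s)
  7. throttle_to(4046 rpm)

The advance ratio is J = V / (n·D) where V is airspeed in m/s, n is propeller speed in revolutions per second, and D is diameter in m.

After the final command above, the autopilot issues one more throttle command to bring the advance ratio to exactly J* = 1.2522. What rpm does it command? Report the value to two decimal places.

rpm = 1266.83

set_propeller: D = 2.895 m, P = 3.273 m (p = P/D = 1.130570); state ← (V=0, rpm=0)
set_airspeed(94.9): V ← 94.9 m/s
set_airspeed(36.22): V ← 36.22 m/s
adjust_airspeed(-8.44): V ← 36.22 -8.44 = 27.78 m/s
set_airspeed(73.53): V ← 73.53 m/s
adjust_airspeed(+3.01): V ← 73.53 +3.01 = 76.54 m/s
throttle_to(4046): rpm ← 4046
final state: V = 76.54 m/s, rpm = 4046 → n = rpm/60 = 67.433333 rev/s
target J* = 1.2522; solve J* = V/(n·D) for n: n = V/(J*·D) = 76.54/(1.2522 × 2.895) = 21.113790 rev/s
rpm = 60·n = 1266.827379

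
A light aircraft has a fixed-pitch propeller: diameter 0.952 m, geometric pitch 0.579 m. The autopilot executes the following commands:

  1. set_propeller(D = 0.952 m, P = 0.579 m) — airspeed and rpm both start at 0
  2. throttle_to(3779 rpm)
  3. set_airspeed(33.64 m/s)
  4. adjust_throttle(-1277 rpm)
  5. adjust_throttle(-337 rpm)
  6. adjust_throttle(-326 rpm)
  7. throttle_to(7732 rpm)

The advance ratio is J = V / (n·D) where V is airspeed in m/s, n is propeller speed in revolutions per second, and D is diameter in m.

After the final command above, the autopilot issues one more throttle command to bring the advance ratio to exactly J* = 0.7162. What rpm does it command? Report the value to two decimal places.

rpm = 2960.30

set_propeller: D = 0.952 m, P = 0.579 m (p = P/D = 0.608193); state ← (V=0, rpm=0)
throttle_to(3779): rpm ← 3779
set_airspeed(33.64): V ← 33.64 m/s
adjust_throttle(-1277): rpm ← 3779 -1277 = 2502
adjust_throttle(-337): rpm ← 2502 -337 = 2165
adjust_throttle(-326): rpm ← 2165 -326 = 1839
throttle_to(7732): rpm ← 7732
final state: V = 33.64 m/s, rpm = 7732 → n = rpm/60 = 128.866667 rev/s
target J* = 0.7162; solve J* = V/(n·D) for n: n = V/(J*·D) = 33.64/(0.7162 × 0.952) = 49.338361 rev/s
rpm = 60·n = 2960.301686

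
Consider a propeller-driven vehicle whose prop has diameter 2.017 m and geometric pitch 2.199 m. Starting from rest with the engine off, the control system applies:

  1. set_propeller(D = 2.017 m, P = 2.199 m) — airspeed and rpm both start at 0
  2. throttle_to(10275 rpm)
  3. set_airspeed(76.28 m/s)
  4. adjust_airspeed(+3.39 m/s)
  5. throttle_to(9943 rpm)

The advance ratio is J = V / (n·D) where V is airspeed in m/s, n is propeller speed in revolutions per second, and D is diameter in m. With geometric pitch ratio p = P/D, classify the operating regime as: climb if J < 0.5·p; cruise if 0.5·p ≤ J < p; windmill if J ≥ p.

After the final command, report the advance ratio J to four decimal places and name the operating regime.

set_propeller: D = 2.017 m, P = 2.199 m (p = P/D = 1.090233); state ← (V=0, rpm=0)
throttle_to(10275): rpm ← 10275
set_airspeed(76.28): V ← 76.28 m/s
adjust_airspeed(+3.39): V ← 76.28 +3.39 = 79.67 m/s
throttle_to(9943): rpm ← 9943
final state: V = 79.67 m/s, rpm = 9943 → n = rpm/60 = 165.716667 rev/s
J = V / (n·D) = 79.67 / (165.716667 × 2.017) = 0.238354
regime bands: climb J<0.5451 | cruise [0.5451, 1.0902) | windmill J≥1.0902
J = 0.2384 → climb

J = 0.2384, regime = climb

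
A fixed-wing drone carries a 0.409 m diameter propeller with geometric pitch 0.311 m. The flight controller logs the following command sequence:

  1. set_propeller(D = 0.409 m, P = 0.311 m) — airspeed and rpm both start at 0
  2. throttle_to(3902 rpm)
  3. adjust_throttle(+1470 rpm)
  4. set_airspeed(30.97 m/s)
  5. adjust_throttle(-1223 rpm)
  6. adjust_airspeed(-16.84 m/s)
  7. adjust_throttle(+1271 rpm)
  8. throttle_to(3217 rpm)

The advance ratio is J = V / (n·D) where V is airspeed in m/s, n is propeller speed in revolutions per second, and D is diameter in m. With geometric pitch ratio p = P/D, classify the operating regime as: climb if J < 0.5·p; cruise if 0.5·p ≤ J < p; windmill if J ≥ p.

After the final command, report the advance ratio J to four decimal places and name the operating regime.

set_propeller: D = 0.409 m, P = 0.311 m (p = P/D = 0.760391); state ← (V=0, rpm=0)
throttle_to(3902): rpm ← 3902
adjust_throttle(+1470): rpm ← 3902 +1470 = 5372
set_airspeed(30.97): V ← 30.97 m/s
adjust_throttle(-1223): rpm ← 5372 -1223 = 4149
adjust_airspeed(-16.84): V ← 30.97 -16.84 = 14.13 m/s
adjust_throttle(+1271): rpm ← 4149 +1271 = 5420
throttle_to(3217): rpm ← 3217
final state: V = 14.13 m/s, rpm = 3217 → n = rpm/60 = 53.616667 rev/s
J = V / (n·D) = 14.13 / (53.616667 × 0.409) = 0.644346
regime bands: climb J<0.3802 | cruise [0.3802, 0.7604) | windmill J≥0.7604
J = 0.6443 → cruise

J = 0.6443, regime = cruise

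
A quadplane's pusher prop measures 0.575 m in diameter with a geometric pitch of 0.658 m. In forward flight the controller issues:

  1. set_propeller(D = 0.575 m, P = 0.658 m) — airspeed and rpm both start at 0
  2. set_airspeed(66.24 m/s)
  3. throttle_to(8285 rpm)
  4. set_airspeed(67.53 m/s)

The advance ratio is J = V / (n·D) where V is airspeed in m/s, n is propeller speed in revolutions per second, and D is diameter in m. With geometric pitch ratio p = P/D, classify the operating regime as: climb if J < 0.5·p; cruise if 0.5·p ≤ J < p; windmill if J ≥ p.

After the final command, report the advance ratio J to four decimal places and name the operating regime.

set_propeller: D = 0.575 m, P = 0.658 m (p = P/D = 1.144348); state ← (V=0, rpm=0)
set_airspeed(66.24): V ← 66.24 m/s
throttle_to(8285): rpm ← 8285
set_airspeed(67.53): V ← 67.53 m/s
final state: V = 67.53 m/s, rpm = 8285 → n = rpm/60 = 138.083333 rev/s
J = V / (n·D) = 67.53 / (138.083333 × 0.575) = 0.850526
regime bands: climb J<0.5722 | cruise [0.5722, 1.1443) | windmill J≥1.1443
J = 0.8505 → cruise

J = 0.8505, regime = cruise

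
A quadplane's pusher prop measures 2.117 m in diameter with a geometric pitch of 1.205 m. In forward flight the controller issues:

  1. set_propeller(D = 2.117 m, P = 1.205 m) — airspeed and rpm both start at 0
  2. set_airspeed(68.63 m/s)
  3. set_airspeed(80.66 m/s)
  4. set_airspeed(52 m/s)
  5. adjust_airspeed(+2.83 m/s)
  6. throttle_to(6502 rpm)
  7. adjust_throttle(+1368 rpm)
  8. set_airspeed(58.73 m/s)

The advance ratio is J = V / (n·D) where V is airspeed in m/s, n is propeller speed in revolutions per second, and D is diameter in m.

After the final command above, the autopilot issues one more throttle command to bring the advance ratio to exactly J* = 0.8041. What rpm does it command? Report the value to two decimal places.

rpm = 2070.05

set_propeller: D = 2.117 m, P = 1.205 m (p = P/D = 0.569202); state ← (V=0, rpm=0)
set_airspeed(68.63): V ← 68.63 m/s
set_airspeed(80.66): V ← 80.66 m/s
set_airspeed(52): V ← 52 m/s
adjust_airspeed(+2.83): V ← 52 +2.83 = 54.83 m/s
throttle_to(6502): rpm ← 6502
adjust_throttle(+1368): rpm ← 6502 +1368 = 7870
set_airspeed(58.73): V ← 58.73 m/s
final state: V = 58.73 m/s, rpm = 7870 → n = rpm/60 = 131.166667 rev/s
target J* = 0.8041; solve J* = V/(n·D) for n: n = V/(J*·D) = 58.73/(0.8041 × 2.117) = 34.500793 rev/s
rpm = 60·n = 2070.047596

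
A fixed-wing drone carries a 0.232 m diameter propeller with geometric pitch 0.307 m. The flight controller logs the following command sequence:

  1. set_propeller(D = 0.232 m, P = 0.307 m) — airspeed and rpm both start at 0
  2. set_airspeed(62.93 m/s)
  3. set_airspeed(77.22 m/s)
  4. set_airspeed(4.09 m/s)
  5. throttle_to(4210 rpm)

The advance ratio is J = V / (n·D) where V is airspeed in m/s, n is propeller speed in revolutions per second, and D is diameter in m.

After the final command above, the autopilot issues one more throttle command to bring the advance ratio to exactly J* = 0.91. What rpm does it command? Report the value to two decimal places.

set_propeller: D = 0.232 m, P = 0.307 m (p = P/D = 1.323276); state ← (V=0, rpm=0)
set_airspeed(62.93): V ← 62.93 m/s
set_airspeed(77.22): V ← 77.22 m/s
set_airspeed(4.09): V ← 4.09 m/s
throttle_to(4210): rpm ← 4210
final state: V = 4.09 m/s, rpm = 4210 → n = rpm/60 = 70.166667 rev/s
target J* = 0.91; solve J* = V/(n·D) for n: n = V/(J*·D) = 4.09/(0.91 × 0.232) = 19.372869 rev/s
rpm = 60·n = 1162.372111

rpm = 1162.37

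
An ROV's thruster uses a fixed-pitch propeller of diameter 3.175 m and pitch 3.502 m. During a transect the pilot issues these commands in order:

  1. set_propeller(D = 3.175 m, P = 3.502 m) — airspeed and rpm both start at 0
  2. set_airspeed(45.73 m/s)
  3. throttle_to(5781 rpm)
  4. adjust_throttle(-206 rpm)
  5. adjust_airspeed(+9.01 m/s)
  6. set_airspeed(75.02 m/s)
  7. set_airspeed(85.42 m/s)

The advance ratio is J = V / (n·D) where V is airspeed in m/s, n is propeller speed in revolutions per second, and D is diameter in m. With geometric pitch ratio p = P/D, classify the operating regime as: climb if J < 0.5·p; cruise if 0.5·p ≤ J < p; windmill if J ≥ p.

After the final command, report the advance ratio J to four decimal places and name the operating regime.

set_propeller: D = 3.175 m, P = 3.502 m (p = P/D = 1.102992); state ← (V=0, rpm=0)
set_airspeed(45.73): V ← 45.73 m/s
throttle_to(5781): rpm ← 5781
adjust_throttle(-206): rpm ← 5781 -206 = 5575
adjust_airspeed(+9.01): V ← 45.73 +9.01 = 54.74 m/s
set_airspeed(75.02): V ← 75.02 m/s
set_airspeed(85.42): V ← 85.42 m/s
final state: V = 85.42 m/s, rpm = 5575 → n = rpm/60 = 92.916667 rev/s
J = V / (n·D) = 85.42 / (92.916667 × 3.175) = 0.289549
regime bands: climb J<0.5515 | cruise [0.5515, 1.1030) | windmill J≥1.1030
J = 0.2895 → climb

J = 0.2895, regime = climb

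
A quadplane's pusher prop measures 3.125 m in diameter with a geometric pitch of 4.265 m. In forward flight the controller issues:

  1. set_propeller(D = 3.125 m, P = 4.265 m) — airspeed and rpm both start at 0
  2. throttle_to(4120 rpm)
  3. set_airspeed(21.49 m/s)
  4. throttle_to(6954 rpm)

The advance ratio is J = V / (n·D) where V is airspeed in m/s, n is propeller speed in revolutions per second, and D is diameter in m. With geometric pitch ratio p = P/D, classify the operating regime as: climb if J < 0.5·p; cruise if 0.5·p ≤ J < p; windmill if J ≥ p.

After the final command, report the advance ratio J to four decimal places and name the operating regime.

J = 0.0593, regime = climb

set_propeller: D = 3.125 m, P = 4.265 m (p = P/D = 1.364800); state ← (V=0, rpm=0)
throttle_to(4120): rpm ← 4120
set_airspeed(21.49): V ← 21.49 m/s
throttle_to(6954): rpm ← 6954
final state: V = 21.49 m/s, rpm = 6954 → n = rpm/60 = 115.900000 rev/s
J = V / (n·D) = 21.49 / (115.900000 × 3.125) = 0.059334
regime bands: climb J<0.6824 | cruise [0.6824, 1.3648) | windmill J≥1.3648
J = 0.0593 → climb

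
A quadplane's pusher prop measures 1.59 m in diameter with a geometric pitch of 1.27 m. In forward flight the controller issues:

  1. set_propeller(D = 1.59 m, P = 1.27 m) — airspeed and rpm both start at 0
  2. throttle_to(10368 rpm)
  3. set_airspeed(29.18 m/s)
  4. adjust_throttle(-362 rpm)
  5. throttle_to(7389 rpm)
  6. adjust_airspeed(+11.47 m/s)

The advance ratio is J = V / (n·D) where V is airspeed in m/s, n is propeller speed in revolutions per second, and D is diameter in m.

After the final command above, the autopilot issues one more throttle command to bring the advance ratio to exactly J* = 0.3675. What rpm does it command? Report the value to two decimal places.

set_propeller: D = 1.59 m, P = 1.27 m (p = P/D = 0.798742); state ← (V=0, rpm=0)
throttle_to(10368): rpm ← 10368
set_airspeed(29.18): V ← 29.18 m/s
adjust_throttle(-362): rpm ← 10368 -362 = 10006
throttle_to(7389): rpm ← 7389
adjust_airspeed(+11.47): V ← 29.18 +11.47 = 40.65 m/s
final state: V = 40.65 m/s, rpm = 7389 → n = rpm/60 = 123.150000 rev/s
target J* = 0.3675; solve J* = V/(n·D) for n: n = V/(J*·D) = 40.65/(0.3675 × 1.59) = 69.567450 rev/s
rpm = 60·n = 4174.046977

rpm = 4174.05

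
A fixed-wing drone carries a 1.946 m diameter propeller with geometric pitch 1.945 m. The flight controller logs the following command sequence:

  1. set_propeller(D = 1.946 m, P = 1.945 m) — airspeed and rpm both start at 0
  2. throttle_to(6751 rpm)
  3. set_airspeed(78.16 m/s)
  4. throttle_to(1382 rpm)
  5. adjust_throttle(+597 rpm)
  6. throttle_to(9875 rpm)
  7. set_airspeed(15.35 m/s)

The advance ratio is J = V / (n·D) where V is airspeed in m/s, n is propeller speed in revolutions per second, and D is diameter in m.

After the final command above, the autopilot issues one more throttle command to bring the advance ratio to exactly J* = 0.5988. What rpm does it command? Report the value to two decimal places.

rpm = 790.38

set_propeller: D = 1.946 m, P = 1.945 m (p = P/D = 0.999486); state ← (V=0, rpm=0)
throttle_to(6751): rpm ← 6751
set_airspeed(78.16): V ← 78.16 m/s
throttle_to(1382): rpm ← 1382
adjust_throttle(+597): rpm ← 1382 +597 = 1979
throttle_to(9875): rpm ← 9875
set_airspeed(15.35): V ← 15.35 m/s
final state: V = 15.35 m/s, rpm = 9875 → n = rpm/60 = 164.583333 rev/s
target J* = 0.5988; solve J* = V/(n·D) for n: n = V/(J*·D) = 15.35/(0.5988 × 1.946) = 13.172971 rev/s
rpm = 60·n = 790.378290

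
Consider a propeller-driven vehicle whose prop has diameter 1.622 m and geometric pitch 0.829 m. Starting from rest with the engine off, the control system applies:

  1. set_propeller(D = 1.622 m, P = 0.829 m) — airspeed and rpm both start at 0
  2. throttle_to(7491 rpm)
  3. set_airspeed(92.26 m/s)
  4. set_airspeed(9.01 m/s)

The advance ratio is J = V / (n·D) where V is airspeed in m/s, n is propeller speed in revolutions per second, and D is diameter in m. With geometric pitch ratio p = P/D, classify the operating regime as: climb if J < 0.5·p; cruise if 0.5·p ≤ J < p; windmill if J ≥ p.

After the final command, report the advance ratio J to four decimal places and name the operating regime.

J = 0.0445, regime = climb

set_propeller: D = 1.622 m, P = 0.829 m (p = P/D = 0.511097); state ← (V=0, rpm=0)
throttle_to(7491): rpm ← 7491
set_airspeed(92.26): V ← 92.26 m/s
set_airspeed(9.01): V ← 9.01 m/s
final state: V = 9.01 m/s, rpm = 7491 → n = rpm/60 = 124.850000 rev/s
J = V / (n·D) = 9.01 / (124.850000 × 1.622) = 0.044492
regime bands: climb J<0.2555 | cruise [0.2555, 0.5111) | windmill J≥0.5111
J = 0.0445 → climb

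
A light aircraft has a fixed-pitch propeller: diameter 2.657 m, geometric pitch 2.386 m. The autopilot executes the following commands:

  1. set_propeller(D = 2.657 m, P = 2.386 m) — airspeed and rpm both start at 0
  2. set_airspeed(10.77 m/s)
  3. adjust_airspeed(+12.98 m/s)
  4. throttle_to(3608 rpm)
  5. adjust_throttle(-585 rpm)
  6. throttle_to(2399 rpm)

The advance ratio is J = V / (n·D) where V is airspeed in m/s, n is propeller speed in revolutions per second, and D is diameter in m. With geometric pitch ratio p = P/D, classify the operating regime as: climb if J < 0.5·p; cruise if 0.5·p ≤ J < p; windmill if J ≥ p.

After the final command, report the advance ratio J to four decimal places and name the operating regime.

set_propeller: D = 2.657 m, P = 2.386 m (p = P/D = 0.898005); state ← (V=0, rpm=0)
set_airspeed(10.77): V ← 10.77 m/s
adjust_airspeed(+12.98): V ← 10.77 +12.98 = 23.75 m/s
throttle_to(3608): rpm ← 3608
adjust_throttle(-585): rpm ← 3608 -585 = 3023
throttle_to(2399): rpm ← 2399
final state: V = 23.75 m/s, rpm = 2399 → n = rpm/60 = 39.983333 rev/s
J = V / (n·D) = 23.75 / (39.983333 × 2.657) = 0.223559
regime bands: climb J<0.4490 | cruise [0.4490, 0.8980) | windmill J≥0.8980
J = 0.2236 → climb

J = 0.2236, regime = climb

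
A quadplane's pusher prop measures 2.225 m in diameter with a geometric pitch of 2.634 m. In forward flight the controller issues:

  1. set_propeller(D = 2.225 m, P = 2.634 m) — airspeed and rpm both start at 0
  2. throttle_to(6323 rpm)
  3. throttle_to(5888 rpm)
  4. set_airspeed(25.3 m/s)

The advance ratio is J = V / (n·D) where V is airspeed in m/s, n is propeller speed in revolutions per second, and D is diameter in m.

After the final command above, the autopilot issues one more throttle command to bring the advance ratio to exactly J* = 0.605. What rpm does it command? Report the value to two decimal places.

set_propeller: D = 2.225 m, P = 2.634 m (p = P/D = 1.183820); state ← (V=0, rpm=0)
throttle_to(6323): rpm ← 6323
throttle_to(5888): rpm ← 5888
set_airspeed(25.3): V ← 25.3 m/s
final state: V = 25.3 m/s, rpm = 5888 → n = rpm/60 = 98.133333 rev/s
target J* = 0.605; solve J* = V/(n·D) for n: n = V/(J*·D) = 25.3/(0.605 × 2.225) = 18.794688 rev/s
rpm = 60·n = 1127.681307

rpm = 1127.68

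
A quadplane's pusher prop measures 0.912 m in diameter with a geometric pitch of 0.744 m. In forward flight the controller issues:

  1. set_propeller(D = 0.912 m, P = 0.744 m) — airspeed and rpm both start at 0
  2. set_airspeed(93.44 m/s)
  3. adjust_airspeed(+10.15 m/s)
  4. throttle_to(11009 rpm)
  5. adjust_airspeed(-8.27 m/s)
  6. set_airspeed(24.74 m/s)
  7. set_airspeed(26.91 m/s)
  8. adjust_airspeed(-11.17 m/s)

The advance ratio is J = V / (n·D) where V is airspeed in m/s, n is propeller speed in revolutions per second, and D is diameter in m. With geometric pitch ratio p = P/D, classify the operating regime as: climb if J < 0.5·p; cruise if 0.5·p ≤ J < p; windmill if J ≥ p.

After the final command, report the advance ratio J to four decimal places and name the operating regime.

J = 0.0941, regime = climb

set_propeller: D = 0.912 m, P = 0.744 m (p = P/D = 0.815789); state ← (V=0, rpm=0)
set_airspeed(93.44): V ← 93.44 m/s
adjust_airspeed(+10.15): V ← 93.44 +10.15 = 103.59 m/s
throttle_to(11009): rpm ← 11009
adjust_airspeed(-8.27): V ← 103.59 -8.27 = 95.32 m/s
set_airspeed(24.74): V ← 24.74 m/s
set_airspeed(26.91): V ← 26.91 m/s
adjust_airspeed(-11.17): V ← 26.91 -11.17 = 15.74 m/s
final state: V = 15.74 m/s, rpm = 11009 → n = rpm/60 = 183.483333 rev/s
J = V / (n·D) = 15.74 / (183.483333 × 0.912) = 0.094062
regime bands: climb J<0.4079 | cruise [0.4079, 0.8158) | windmill J≥0.8158
J = 0.0941 → climb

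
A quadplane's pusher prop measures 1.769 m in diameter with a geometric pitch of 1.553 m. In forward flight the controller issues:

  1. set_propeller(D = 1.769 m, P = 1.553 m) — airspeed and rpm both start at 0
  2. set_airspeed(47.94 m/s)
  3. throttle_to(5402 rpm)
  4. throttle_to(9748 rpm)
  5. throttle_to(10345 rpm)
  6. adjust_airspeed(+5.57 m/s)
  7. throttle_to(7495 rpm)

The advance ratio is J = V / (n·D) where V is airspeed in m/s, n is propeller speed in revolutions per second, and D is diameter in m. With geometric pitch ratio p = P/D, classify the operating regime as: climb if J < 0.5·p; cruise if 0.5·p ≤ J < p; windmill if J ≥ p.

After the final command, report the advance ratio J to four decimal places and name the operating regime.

set_propeller: D = 1.769 m, P = 1.553 m (p = P/D = 0.877897); state ← (V=0, rpm=0)
set_airspeed(47.94): V ← 47.94 m/s
throttle_to(5402): rpm ← 5402
throttle_to(9748): rpm ← 9748
throttle_to(10345): rpm ← 10345
adjust_airspeed(+5.57): V ← 47.94 +5.57 = 53.51 m/s
throttle_to(7495): rpm ← 7495
final state: V = 53.51 m/s, rpm = 7495 → n = rpm/60 = 124.916667 rev/s
J = V / (n·D) = 53.51 / (124.916667 × 1.769) = 0.242151
regime bands: climb J<0.4389 | cruise [0.4389, 0.8779) | windmill J≥0.8779
J = 0.2422 → climb

J = 0.2422, regime = climb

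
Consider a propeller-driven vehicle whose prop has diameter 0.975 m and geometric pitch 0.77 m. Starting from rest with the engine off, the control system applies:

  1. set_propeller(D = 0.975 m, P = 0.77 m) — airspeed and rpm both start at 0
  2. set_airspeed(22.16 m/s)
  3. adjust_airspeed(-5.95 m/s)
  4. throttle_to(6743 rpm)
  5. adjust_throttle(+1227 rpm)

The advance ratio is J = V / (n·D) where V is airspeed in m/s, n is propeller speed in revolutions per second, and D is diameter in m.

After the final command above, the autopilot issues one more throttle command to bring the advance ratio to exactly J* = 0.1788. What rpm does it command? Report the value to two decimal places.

set_propeller: D = 0.975 m, P = 0.77 m (p = P/D = 0.789744); state ← (V=0, rpm=0)
set_airspeed(22.16): V ← 22.16 m/s
adjust_airspeed(-5.95): V ← 22.16 -5.95 = 16.21 m/s
throttle_to(6743): rpm ← 6743
adjust_throttle(+1227): rpm ← 6743 +1227 = 7970
final state: V = 16.21 m/s, rpm = 7970 → n = rpm/60 = 132.833333 rev/s
target J* = 0.1788; solve J* = V/(n·D) for n: n = V/(J*·D) = 16.21/(0.1788 × 0.975) = 92.984569 rev/s
rpm = 60·n = 5579.074170

rpm = 5579.07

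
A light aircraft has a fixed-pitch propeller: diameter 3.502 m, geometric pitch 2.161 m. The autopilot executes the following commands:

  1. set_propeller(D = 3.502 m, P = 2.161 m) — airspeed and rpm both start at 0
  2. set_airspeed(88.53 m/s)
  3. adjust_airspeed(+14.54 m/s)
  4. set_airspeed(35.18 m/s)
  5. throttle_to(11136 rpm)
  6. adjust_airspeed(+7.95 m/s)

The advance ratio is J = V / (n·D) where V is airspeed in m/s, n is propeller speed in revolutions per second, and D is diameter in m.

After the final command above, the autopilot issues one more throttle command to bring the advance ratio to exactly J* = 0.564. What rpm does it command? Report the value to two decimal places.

set_propeller: D = 3.502 m, P = 2.161 m (p = P/D = 0.617076); state ← (V=0, rpm=0)
set_airspeed(88.53): V ← 88.53 m/s
adjust_airspeed(+14.54): V ← 88.53 +14.54 = 103.07 m/s
set_airspeed(35.18): V ← 35.18 m/s
throttle_to(11136): rpm ← 11136
adjust_airspeed(+7.95): V ← 35.18 +7.95 = 43.13 m/s
final state: V = 43.13 m/s, rpm = 11136 → n = rpm/60 = 185.600000 rev/s
target J* = 0.564; solve J* = V/(n·D) for n: n = V/(J*·D) = 43.13/(0.564 × 3.502) = 21.836559 rev/s
rpm = 60·n = 1310.193567

rpm = 1310.19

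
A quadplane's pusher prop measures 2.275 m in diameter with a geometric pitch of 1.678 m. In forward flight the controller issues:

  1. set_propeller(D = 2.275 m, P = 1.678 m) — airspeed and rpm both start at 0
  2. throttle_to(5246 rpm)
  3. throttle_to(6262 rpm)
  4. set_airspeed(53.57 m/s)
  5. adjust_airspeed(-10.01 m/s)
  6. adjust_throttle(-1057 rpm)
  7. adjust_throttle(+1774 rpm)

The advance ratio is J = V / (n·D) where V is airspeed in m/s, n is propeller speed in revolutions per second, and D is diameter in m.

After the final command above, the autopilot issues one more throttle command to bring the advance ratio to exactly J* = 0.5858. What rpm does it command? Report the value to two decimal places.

rpm = 1961.14

set_propeller: D = 2.275 m, P = 1.678 m (p = P/D = 0.737582); state ← (V=0, rpm=0)
throttle_to(5246): rpm ← 5246
throttle_to(6262): rpm ← 6262
set_airspeed(53.57): V ← 53.57 m/s
adjust_airspeed(-10.01): V ← 53.57 -10.01 = 43.56 m/s
adjust_throttle(-1057): rpm ← 6262 -1057 = 5205
adjust_throttle(+1774): rpm ← 5205 +1774 = 6979
final state: V = 43.56 m/s, rpm = 6979 → n = rpm/60 = 116.316667 rev/s
target J* = 0.5858; solve J* = V/(n·D) for n: n = V/(J*·D) = 43.56/(0.5858 × 2.275) = 32.685648 rev/s
rpm = 60·n = 1961.138895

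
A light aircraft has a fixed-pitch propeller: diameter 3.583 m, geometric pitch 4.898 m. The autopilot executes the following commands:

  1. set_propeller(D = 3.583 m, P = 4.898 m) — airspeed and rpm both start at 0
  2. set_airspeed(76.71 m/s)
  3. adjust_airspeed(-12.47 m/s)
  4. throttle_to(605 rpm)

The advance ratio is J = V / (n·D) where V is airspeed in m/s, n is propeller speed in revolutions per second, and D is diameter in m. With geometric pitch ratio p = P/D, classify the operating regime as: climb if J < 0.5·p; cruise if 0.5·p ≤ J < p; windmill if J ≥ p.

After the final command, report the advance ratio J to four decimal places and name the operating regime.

set_propeller: D = 3.583 m, P = 4.898 m (p = P/D = 1.367011); state ← (V=0, rpm=0)
set_airspeed(76.71): V ← 76.71 m/s
adjust_airspeed(-12.47): V ← 76.71 -12.47 = 64.24 m/s
throttle_to(605): rpm ← 605
final state: V = 64.24 m/s, rpm = 605 → n = rpm/60 = 10.083333 rev/s
J = V / (n·D) = 64.24 / (10.083333 × 3.583) = 1.778094
regime bands: climb J<0.6835 | cruise [0.6835, 1.3670) | windmill J≥1.3670
J = 1.7781 → windmill

J = 1.7781, regime = windmill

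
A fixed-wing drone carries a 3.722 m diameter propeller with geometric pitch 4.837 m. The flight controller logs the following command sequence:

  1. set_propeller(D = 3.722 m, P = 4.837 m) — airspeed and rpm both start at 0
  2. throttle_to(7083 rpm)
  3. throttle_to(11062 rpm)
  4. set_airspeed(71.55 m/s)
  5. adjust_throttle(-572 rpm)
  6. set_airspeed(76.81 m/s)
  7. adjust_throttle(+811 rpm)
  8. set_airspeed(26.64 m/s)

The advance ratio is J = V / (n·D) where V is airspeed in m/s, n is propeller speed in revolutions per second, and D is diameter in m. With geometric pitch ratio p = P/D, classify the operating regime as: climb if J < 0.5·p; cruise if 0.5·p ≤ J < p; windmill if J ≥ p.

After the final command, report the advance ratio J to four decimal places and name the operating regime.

set_propeller: D = 3.722 m, P = 4.837 m (p = P/D = 1.299570); state ← (V=0, rpm=0)
throttle_to(7083): rpm ← 7083
throttle_to(11062): rpm ← 11062
set_airspeed(71.55): V ← 71.55 m/s
adjust_throttle(-572): rpm ← 11062 -572 = 10490
set_airspeed(76.81): V ← 76.81 m/s
adjust_throttle(+811): rpm ← 10490 +811 = 11301
set_airspeed(26.64): V ← 26.64 m/s
final state: V = 26.64 m/s, rpm = 11301 → n = rpm/60 = 188.350000 rev/s
J = V / (n·D) = 26.64 / (188.350000 × 3.722) = 0.038001
regime bands: climb J<0.6498 | cruise [0.6498, 1.2996) | windmill J≥1.2996
J = 0.0380 → climb

J = 0.0380, regime = climb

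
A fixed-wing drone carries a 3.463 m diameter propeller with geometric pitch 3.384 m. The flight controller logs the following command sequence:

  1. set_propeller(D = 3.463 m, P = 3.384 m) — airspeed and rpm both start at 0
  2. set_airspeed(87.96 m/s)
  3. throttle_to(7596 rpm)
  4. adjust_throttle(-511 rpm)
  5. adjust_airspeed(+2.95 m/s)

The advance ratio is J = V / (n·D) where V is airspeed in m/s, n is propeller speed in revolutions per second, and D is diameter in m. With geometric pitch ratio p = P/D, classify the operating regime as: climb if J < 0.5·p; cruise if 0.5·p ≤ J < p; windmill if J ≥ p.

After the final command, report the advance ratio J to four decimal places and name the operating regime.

J = 0.2223, regime = climb

set_propeller: D = 3.463 m, P = 3.384 m (p = P/D = 0.977187); state ← (V=0, rpm=0)
set_airspeed(87.96): V ← 87.96 m/s
throttle_to(7596): rpm ← 7596
adjust_throttle(-511): rpm ← 7596 -511 = 7085
adjust_airspeed(+2.95): V ← 87.96 +2.95 = 90.91 m/s
final state: V = 90.91 m/s, rpm = 7085 → n = rpm/60 = 118.083333 rev/s
J = V / (n·D) = 90.91 / (118.083333 × 3.463) = 0.222316
regime bands: climb J<0.4886 | cruise [0.4886, 0.9772) | windmill J≥0.9772
J = 0.2223 → climb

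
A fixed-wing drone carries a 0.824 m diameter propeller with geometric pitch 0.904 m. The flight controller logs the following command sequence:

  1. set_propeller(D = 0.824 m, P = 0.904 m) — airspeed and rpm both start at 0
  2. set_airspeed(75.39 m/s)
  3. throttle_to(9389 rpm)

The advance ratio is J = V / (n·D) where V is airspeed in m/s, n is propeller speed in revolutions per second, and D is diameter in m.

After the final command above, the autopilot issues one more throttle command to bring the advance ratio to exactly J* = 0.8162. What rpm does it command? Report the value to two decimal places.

set_propeller: D = 0.824 m, P = 0.904 m (p = P/D = 1.097087); state ← (V=0, rpm=0)
set_airspeed(75.39): V ← 75.39 m/s
throttle_to(9389): rpm ← 9389
final state: V = 75.39 m/s, rpm = 9389 → n = rpm/60 = 156.483333 rev/s
target J* = 0.8162; solve J* = V/(n·D) for n: n = V/(J*·D) = 75.39/(0.8162 × 0.824) = 112.095955 rev/s
rpm = 60·n = 6725.757298

rpm = 6725.76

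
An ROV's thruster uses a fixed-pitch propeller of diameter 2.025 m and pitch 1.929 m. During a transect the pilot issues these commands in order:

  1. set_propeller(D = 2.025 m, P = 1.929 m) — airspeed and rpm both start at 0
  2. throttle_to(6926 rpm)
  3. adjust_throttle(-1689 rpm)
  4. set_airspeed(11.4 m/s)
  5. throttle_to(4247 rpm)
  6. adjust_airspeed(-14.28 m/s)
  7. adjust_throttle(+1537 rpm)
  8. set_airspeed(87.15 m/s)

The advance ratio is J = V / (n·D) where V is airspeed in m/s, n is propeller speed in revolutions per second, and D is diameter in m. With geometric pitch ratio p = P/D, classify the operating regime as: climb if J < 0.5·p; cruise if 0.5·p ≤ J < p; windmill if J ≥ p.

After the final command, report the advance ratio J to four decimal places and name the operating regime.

set_propeller: D = 2.025 m, P = 1.929 m (p = P/D = 0.952593); state ← (V=0, rpm=0)
throttle_to(6926): rpm ← 6926
adjust_throttle(-1689): rpm ← 6926 -1689 = 5237
set_airspeed(11.4): V ← 11.4 m/s
throttle_to(4247): rpm ← 4247
adjust_airspeed(-14.28): V ← 11.4 -14.28 = -2.88 m/s
adjust_throttle(+1537): rpm ← 4247 +1537 = 5784
set_airspeed(87.15): V ← 87.15 m/s
final state: V = 87.15 m/s, rpm = 5784 → n = rpm/60 = 96.400000 rev/s
J = V / (n·D) = 87.15 / (96.400000 × 2.025) = 0.446442
regime bands: climb J<0.4763 | cruise [0.4763, 0.9526) | windmill J≥0.9526
J = 0.4464 → climb

J = 0.4464, regime = climb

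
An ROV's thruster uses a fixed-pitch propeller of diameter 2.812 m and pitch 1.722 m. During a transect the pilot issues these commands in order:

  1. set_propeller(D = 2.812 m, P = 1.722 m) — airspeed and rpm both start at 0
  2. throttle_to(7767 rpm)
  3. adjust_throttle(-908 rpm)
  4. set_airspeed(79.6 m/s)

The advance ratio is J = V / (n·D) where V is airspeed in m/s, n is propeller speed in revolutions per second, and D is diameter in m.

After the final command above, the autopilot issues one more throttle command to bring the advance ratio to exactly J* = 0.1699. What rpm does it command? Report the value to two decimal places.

rpm = 9996.68

set_propeller: D = 2.812 m, P = 1.722 m (p = P/D = 0.612376); state ← (V=0, rpm=0)
throttle_to(7767): rpm ← 7767
adjust_throttle(-908): rpm ← 7767 -908 = 6859
set_airspeed(79.6): V ← 79.6 m/s
final state: V = 79.6 m/s, rpm = 6859 → n = rpm/60 = 114.316667 rev/s
target J* = 0.1699; solve J* = V/(n·D) for n: n = V/(J*·D) = 79.6/(0.1699 × 2.812) = 166.611269 rev/s
rpm = 60·n = 9996.676147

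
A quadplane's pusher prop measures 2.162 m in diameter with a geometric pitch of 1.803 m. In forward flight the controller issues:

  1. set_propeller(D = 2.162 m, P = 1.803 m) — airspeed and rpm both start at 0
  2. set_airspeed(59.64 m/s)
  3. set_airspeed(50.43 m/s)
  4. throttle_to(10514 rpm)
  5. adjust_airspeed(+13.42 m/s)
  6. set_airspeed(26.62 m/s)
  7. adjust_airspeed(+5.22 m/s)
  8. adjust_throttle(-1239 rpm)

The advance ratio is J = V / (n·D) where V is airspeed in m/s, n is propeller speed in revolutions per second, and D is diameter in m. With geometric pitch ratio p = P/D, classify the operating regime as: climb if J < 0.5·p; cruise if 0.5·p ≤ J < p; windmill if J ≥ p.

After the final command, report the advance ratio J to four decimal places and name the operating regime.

set_propeller: D = 2.162 m, P = 1.803 m (p = P/D = 0.833950); state ← (V=0, rpm=0)
set_airspeed(59.64): V ← 59.64 m/s
set_airspeed(50.43): V ← 50.43 m/s
throttle_to(10514): rpm ← 10514
adjust_airspeed(+13.42): V ← 50.43 +13.42 = 63.85 m/s
set_airspeed(26.62): V ← 26.62 m/s
adjust_airspeed(+5.22): V ← 26.62 +5.22 = 31.84 m/s
adjust_throttle(-1239): rpm ← 10514 -1239 = 9275
final state: V = 31.84 m/s, rpm = 9275 → n = rpm/60 = 154.583333 rev/s
J = V / (n·D) = 31.84 / (154.583333 × 2.162) = 0.095270
regime bands: climb J<0.4170 | cruise [0.4170, 0.8340) | windmill J≥0.8340
J = 0.0953 → climb

J = 0.0953, regime = climb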